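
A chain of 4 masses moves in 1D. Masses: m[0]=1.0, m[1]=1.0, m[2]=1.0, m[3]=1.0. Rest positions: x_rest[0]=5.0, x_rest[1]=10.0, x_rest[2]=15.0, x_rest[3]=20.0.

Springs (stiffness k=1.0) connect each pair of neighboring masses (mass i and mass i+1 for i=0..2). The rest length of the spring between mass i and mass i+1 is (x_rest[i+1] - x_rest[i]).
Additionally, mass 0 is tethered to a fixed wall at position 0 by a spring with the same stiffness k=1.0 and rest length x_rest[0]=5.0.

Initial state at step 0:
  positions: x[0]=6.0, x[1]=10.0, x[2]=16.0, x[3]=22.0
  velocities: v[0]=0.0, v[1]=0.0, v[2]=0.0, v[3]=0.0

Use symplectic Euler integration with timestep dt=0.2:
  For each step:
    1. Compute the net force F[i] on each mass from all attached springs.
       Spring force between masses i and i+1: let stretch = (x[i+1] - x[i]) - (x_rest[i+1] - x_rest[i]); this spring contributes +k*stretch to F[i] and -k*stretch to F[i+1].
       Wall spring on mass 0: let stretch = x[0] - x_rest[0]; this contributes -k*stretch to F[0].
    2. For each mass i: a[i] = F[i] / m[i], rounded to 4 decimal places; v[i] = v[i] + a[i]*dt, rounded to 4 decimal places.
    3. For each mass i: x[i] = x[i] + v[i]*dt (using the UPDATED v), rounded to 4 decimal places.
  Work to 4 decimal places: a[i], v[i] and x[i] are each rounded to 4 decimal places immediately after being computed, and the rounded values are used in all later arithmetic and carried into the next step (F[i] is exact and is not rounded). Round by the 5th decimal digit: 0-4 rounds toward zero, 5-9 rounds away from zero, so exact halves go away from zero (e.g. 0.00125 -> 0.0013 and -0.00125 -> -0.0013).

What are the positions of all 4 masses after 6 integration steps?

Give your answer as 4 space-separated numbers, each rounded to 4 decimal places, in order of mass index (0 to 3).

Answer: 4.9013 11.1031 16.0781 21.2713

Derivation:
Step 0: x=[6.0000 10.0000 16.0000 22.0000] v=[0.0000 0.0000 0.0000 0.0000]
Step 1: x=[5.9200 10.0800 16.0000 21.9600] v=[-0.4000 0.4000 0.0000 -0.2000]
Step 2: x=[5.7696 10.2304 16.0016 21.8816] v=[-0.7520 0.7520 0.0080 -0.3920]
Step 3: x=[5.5668 10.4332 16.0076 21.7680] v=[-1.0138 1.0141 0.0298 -0.5680]
Step 4: x=[5.3360 10.6643 16.0210 21.6240] v=[-1.1539 1.1557 0.0670 -0.7201]
Step 5: x=[5.1049 10.8966 16.0443 21.4559] v=[-1.1554 1.1614 0.1163 -0.8407]
Step 6: x=[4.9013 11.1031 16.0781 21.2713] v=[-1.0180 1.0326 0.1691 -0.9230]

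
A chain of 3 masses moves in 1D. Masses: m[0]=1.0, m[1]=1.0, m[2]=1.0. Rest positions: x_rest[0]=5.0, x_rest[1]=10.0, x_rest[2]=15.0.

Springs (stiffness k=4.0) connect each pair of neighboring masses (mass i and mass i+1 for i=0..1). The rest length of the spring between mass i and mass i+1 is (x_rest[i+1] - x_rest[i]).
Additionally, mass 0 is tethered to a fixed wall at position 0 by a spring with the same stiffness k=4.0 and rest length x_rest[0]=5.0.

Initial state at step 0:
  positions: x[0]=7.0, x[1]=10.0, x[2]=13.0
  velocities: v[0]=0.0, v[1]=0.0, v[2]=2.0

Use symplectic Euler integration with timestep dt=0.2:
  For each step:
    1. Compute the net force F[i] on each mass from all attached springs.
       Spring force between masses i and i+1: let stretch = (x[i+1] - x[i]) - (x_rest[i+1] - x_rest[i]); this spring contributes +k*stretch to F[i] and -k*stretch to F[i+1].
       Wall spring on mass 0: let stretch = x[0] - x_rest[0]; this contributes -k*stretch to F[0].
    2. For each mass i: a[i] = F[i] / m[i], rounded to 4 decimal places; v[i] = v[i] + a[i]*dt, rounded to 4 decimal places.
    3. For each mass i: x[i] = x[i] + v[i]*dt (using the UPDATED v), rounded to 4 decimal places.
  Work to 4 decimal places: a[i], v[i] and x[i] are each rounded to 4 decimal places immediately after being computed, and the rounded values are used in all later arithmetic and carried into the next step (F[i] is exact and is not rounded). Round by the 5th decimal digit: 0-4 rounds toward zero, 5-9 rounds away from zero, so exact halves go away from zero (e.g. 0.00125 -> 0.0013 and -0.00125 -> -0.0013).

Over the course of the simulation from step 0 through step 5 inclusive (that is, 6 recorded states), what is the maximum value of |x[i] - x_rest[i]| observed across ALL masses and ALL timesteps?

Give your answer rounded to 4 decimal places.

Step 0: x=[7.0000 10.0000 13.0000] v=[0.0000 0.0000 2.0000]
Step 1: x=[6.3600 10.0000 13.7200] v=[-3.2000 0.0000 3.6000]
Step 2: x=[5.2848 10.0128 14.6448] v=[-5.3760 0.0640 4.6240]
Step 3: x=[4.1205 10.0102 15.6285] v=[-5.8214 -0.0128 4.9184]
Step 4: x=[3.2393 9.9642 16.5133] v=[-4.4060 -0.2299 4.4238]
Step 5: x=[2.9158 9.8901 17.1502] v=[-1.6175 -0.3705 3.1845]
Max displacement = 2.1502

Answer: 2.1502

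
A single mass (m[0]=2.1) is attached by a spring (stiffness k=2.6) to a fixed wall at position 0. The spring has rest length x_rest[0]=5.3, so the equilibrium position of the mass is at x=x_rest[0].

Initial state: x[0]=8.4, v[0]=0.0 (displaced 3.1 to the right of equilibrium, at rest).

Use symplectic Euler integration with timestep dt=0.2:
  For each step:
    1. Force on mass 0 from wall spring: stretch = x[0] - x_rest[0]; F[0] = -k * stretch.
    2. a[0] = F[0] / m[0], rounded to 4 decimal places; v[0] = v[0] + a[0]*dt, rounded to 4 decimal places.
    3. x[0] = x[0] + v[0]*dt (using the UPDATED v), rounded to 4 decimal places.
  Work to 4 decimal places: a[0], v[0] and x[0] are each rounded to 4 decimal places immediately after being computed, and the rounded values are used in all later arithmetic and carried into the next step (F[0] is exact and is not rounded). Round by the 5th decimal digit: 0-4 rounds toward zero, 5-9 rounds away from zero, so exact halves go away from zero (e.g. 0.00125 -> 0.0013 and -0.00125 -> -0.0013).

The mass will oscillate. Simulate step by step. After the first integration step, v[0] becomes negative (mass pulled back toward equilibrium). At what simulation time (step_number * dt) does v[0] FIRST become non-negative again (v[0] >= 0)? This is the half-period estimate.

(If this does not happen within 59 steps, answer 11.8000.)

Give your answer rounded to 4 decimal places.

Answer: 3.0000

Derivation:
Step 0: x=[8.4000] v=[0.0000]
Step 1: x=[8.2465] v=[-0.7676]
Step 2: x=[7.9471] v=[-1.4972]
Step 3: x=[7.5166] v=[-2.1527]
Step 4: x=[6.9763] v=[-2.7016]
Step 5: x=[6.3530] v=[-3.1167]
Step 6: x=[5.6775] v=[-3.3774]
Step 7: x=[4.9833] v=[-3.4709]
Step 8: x=[4.3048] v=[-3.3925]
Step 9: x=[3.6756] v=[-3.1461]
Step 10: x=[3.1268] v=[-2.7439]
Step 11: x=[2.6856] v=[-2.2058]
Step 12: x=[2.3739] v=[-1.5584]
Step 13: x=[2.2071] v=[-0.8338]
Step 14: x=[2.1935] v=[-0.0679]
Step 15: x=[2.3338] v=[0.7013]
First v>=0 after going negative at step 15, time=3.0000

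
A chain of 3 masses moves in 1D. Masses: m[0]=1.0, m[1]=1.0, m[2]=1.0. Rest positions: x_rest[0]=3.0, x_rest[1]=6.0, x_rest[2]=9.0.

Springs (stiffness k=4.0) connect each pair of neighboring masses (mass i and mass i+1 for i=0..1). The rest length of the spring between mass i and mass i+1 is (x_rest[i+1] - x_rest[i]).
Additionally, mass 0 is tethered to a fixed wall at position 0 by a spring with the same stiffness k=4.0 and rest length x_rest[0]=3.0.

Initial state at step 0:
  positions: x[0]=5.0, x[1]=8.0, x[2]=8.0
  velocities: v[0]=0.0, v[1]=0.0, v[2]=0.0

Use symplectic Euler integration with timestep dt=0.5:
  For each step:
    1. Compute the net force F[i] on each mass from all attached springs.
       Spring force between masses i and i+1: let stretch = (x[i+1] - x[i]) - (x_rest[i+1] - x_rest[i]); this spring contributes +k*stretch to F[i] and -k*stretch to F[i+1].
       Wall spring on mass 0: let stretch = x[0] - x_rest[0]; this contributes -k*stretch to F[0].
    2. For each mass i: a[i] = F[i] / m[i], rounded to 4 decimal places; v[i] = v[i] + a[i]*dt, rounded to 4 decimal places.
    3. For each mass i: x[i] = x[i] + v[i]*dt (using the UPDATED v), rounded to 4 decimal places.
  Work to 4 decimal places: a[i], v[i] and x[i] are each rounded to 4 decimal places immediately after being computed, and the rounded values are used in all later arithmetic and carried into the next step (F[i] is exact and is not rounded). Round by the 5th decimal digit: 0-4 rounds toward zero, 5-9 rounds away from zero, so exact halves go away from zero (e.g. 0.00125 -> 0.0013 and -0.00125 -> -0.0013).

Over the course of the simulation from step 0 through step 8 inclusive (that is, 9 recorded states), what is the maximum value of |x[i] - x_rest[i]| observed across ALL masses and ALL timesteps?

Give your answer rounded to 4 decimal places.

Answer: 3.0000

Derivation:
Step 0: x=[5.0000 8.0000 8.0000] v=[0.0000 0.0000 0.0000]
Step 1: x=[3.0000 5.0000 11.0000] v=[-4.0000 -6.0000 6.0000]
Step 2: x=[0.0000 6.0000 11.0000] v=[-6.0000 2.0000 0.0000]
Step 3: x=[3.0000 6.0000 9.0000] v=[6.0000 0.0000 -4.0000]
Step 4: x=[6.0000 6.0000 7.0000] v=[6.0000 0.0000 -4.0000]
Step 5: x=[3.0000 7.0000 7.0000] v=[-6.0000 2.0000 0.0000]
Step 6: x=[1.0000 4.0000 10.0000] v=[-4.0000 -6.0000 6.0000]
Step 7: x=[1.0000 4.0000 10.0000] v=[0.0000 0.0000 0.0000]
Step 8: x=[3.0000 7.0000 7.0000] v=[4.0000 6.0000 -6.0000]
Max displacement = 3.0000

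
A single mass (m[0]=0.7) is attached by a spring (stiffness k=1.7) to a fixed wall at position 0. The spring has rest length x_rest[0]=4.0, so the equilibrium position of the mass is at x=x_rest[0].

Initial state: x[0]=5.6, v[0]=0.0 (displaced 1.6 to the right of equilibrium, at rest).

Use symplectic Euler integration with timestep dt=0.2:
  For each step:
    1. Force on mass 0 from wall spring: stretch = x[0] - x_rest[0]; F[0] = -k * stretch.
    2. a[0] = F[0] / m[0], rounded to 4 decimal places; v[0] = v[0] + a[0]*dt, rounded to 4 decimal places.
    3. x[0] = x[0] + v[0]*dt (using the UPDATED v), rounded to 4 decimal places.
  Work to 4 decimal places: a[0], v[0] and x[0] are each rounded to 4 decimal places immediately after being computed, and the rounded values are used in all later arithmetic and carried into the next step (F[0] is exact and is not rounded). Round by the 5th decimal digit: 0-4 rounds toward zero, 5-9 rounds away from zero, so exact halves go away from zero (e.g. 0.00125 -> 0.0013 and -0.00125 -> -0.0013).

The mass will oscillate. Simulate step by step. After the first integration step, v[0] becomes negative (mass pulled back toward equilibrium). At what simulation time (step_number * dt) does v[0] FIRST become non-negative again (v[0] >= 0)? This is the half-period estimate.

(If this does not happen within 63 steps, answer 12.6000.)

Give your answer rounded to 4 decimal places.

Answer: 2.2000

Derivation:
Step 0: x=[5.6000] v=[0.0000]
Step 1: x=[5.4446] v=[-0.7771]
Step 2: x=[5.1488] v=[-1.4788]
Step 3: x=[4.7414] v=[-2.0368]
Step 4: x=[4.2620] v=[-2.3969]
Step 5: x=[3.7572] v=[-2.5242]
Step 6: x=[3.2759] v=[-2.4063]
Step 7: x=[2.8650] v=[-2.0546]
Step 8: x=[2.5643] v=[-1.5033]
Step 9: x=[2.4031] v=[-0.8060]
Step 10: x=[2.3970] v=[-0.0304]
Step 11: x=[2.5466] v=[0.7482]
First v>=0 after going negative at step 11, time=2.2000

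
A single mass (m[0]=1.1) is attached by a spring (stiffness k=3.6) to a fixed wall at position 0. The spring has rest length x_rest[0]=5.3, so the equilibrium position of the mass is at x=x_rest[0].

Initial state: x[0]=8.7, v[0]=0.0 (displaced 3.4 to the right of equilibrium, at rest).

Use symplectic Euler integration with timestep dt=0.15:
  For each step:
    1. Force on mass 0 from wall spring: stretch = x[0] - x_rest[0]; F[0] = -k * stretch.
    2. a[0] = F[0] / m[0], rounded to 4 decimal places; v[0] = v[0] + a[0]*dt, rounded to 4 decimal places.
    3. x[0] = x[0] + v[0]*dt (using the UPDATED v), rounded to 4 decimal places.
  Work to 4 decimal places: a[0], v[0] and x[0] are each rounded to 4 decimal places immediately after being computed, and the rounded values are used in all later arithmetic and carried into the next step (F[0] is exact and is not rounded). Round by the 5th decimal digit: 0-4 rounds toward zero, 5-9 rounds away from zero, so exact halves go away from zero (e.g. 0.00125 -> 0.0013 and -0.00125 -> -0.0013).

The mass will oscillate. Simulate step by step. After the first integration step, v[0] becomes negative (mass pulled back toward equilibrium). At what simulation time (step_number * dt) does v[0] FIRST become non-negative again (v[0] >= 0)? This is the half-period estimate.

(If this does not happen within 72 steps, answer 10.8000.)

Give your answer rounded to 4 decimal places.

Step 0: x=[8.7000] v=[0.0000]
Step 1: x=[8.4496] v=[-1.6691]
Step 2: x=[7.9673] v=[-3.2153]
Step 3: x=[7.2886] v=[-4.5247]
Step 4: x=[6.4635] v=[-5.5009]
Step 5: x=[5.5527] v=[-6.0721]
Step 6: x=[4.6233] v=[-6.1962]
Step 7: x=[3.7437] v=[-5.8640]
Step 8: x=[2.9787] v=[-5.1000]
Step 9: x=[2.3846] v=[-3.9605]
Step 10: x=[2.0052] v=[-2.5293]
Step 11: x=[1.8684] v=[-0.9119]
Step 12: x=[1.9843] v=[0.7727]
First v>=0 after going negative at step 12, time=1.8000

Answer: 1.8000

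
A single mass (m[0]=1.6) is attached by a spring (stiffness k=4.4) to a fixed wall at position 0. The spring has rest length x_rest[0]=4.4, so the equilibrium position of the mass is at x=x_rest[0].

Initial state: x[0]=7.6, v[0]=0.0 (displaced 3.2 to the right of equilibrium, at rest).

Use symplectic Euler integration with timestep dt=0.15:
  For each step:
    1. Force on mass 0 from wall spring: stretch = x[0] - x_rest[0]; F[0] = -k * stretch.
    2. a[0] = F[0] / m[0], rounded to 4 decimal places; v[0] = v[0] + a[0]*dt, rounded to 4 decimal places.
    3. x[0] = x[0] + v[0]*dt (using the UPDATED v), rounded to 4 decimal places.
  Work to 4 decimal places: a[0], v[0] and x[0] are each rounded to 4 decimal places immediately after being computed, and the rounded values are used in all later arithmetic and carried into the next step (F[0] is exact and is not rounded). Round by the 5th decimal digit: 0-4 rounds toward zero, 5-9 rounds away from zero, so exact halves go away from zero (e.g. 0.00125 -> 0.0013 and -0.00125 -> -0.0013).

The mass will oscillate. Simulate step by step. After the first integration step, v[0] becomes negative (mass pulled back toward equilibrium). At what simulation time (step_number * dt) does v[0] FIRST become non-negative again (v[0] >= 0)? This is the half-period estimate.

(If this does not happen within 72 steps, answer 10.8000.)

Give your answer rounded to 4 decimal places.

Answer: 1.9500

Derivation:
Step 0: x=[7.6000] v=[0.0000]
Step 1: x=[7.4020] v=[-1.3200]
Step 2: x=[7.0183] v=[-2.5583]
Step 3: x=[6.4726] v=[-3.6383]
Step 4: x=[5.7986] v=[-4.4933]
Step 5: x=[5.0381] v=[-5.0702]
Step 6: x=[4.2381] v=[-5.3334]
Step 7: x=[3.4481] v=[-5.2666]
Step 8: x=[2.7170] v=[-4.8739]
Step 9: x=[2.0900] v=[-4.1797]
Step 10: x=[1.6060] v=[-3.2268]
Step 11: x=[1.2949] v=[-2.0743]
Step 12: x=[1.1759] v=[-0.7935]
Step 13: x=[1.2564] v=[0.5364]
First v>=0 after going negative at step 13, time=1.9500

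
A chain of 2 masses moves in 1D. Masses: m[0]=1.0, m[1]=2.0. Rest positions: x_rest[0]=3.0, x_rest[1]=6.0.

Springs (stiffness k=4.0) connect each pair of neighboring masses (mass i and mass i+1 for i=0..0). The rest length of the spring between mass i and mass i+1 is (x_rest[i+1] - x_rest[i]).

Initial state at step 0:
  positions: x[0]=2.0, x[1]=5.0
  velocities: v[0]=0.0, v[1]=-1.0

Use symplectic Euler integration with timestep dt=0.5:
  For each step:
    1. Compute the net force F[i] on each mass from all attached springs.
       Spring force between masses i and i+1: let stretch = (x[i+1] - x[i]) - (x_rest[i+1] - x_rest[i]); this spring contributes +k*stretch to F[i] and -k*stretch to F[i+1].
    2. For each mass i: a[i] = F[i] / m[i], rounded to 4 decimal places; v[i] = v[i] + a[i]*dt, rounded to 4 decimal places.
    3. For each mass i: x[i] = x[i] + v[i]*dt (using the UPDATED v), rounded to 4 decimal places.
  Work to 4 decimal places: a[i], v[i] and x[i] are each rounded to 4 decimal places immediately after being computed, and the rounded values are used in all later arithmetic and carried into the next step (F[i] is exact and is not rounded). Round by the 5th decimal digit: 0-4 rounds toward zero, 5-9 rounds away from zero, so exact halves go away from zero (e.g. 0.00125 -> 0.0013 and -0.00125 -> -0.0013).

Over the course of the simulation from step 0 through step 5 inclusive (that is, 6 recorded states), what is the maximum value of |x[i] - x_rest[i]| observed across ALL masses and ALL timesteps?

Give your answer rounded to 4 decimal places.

Answer: 2.7187

Derivation:
Step 0: x=[2.0000 5.0000] v=[0.0000 -1.0000]
Step 1: x=[2.0000 4.5000] v=[0.0000 -1.0000]
Step 2: x=[1.5000 4.2500] v=[-1.0000 -0.5000]
Step 3: x=[0.7500 4.1250] v=[-1.5000 -0.2500]
Step 4: x=[0.3750 3.8125] v=[-0.7500 -0.6250]
Step 5: x=[0.4375 3.2813] v=[0.1250 -1.0625]
Max displacement = 2.7187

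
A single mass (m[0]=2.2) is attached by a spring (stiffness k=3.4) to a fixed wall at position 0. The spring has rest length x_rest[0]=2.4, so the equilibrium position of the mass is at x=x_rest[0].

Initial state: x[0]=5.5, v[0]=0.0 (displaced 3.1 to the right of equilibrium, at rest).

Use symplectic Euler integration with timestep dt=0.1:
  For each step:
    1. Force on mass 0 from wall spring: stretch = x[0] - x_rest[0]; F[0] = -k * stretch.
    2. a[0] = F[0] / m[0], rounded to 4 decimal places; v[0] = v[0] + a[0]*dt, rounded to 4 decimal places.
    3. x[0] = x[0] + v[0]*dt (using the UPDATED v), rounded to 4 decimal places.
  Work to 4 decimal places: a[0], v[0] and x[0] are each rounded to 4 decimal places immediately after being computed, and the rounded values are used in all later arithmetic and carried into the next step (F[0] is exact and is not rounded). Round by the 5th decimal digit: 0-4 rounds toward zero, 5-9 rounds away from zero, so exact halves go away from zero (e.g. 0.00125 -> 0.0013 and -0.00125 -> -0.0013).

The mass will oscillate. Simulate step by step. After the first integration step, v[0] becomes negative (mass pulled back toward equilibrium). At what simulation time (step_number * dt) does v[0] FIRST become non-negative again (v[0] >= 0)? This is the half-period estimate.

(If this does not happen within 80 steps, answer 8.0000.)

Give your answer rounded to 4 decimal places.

Step 0: x=[5.5000] v=[0.0000]
Step 1: x=[5.4521] v=[-0.4791]
Step 2: x=[5.3570] v=[-0.9508]
Step 3: x=[5.2162] v=[-1.4078]
Step 4: x=[5.0319] v=[-1.8430]
Step 5: x=[4.8069] v=[-2.2498]
Step 6: x=[4.5447] v=[-2.6218]
Step 7: x=[4.2494] v=[-2.9533]
Step 8: x=[3.9255] v=[-3.2391]
Step 9: x=[3.5780] v=[-3.4749]
Step 10: x=[3.2123] v=[-3.6570]
Step 11: x=[2.8341] v=[-3.7825]
Step 12: x=[2.4491] v=[-3.8496]
Step 13: x=[2.0634] v=[-3.8572]
Step 14: x=[1.6829] v=[-3.8052]
Step 15: x=[1.3135] v=[-3.6944]
Step 16: x=[0.9609] v=[-3.5265]
Step 17: x=[0.6305] v=[-3.3041]
Step 18: x=[0.3274] v=[-3.0306]
Step 19: x=[0.0564] v=[-2.7103]
Step 20: x=[-0.1784] v=[-2.3481]
Step 21: x=[-0.3734] v=[-1.9496]
Step 22: x=[-0.5255] v=[-1.5210]
Step 23: x=[-0.6324] v=[-1.0689]
Step 24: x=[-0.6924] v=[-0.6003]
Step 25: x=[-0.7046] v=[-0.1224]
Step 26: x=[-0.6689] v=[0.3574]
First v>=0 after going negative at step 26, time=2.6000

Answer: 2.6000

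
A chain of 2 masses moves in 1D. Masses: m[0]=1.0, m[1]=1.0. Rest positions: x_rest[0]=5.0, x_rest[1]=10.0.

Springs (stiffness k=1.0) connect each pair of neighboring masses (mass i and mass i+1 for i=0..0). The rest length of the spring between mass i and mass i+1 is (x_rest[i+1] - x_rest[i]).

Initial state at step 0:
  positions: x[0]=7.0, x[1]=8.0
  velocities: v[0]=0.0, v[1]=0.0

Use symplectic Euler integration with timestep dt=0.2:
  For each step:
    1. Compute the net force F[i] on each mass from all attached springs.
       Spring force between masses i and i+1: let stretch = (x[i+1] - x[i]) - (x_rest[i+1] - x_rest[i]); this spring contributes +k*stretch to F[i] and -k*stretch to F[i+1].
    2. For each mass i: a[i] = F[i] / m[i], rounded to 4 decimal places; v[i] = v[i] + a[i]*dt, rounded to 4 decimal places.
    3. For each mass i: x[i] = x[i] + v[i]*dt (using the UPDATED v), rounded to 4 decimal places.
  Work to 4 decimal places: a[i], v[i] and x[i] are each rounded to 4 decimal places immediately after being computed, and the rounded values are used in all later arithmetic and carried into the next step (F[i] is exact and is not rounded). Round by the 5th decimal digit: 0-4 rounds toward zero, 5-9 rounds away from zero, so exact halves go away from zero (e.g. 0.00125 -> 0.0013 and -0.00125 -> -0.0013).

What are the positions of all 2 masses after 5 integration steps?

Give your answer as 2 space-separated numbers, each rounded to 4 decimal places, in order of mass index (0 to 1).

Answer: 5.0200 9.9800

Derivation:
Step 0: x=[7.0000 8.0000] v=[0.0000 0.0000]
Step 1: x=[6.8400 8.1600] v=[-0.8000 0.8000]
Step 2: x=[6.5328 8.4672] v=[-1.5360 1.5360]
Step 3: x=[6.1030 8.8970] v=[-2.1491 2.1491]
Step 4: x=[5.5849 9.4151] v=[-2.5903 2.5903]
Step 5: x=[5.0200 9.9800] v=[-2.8243 2.8243]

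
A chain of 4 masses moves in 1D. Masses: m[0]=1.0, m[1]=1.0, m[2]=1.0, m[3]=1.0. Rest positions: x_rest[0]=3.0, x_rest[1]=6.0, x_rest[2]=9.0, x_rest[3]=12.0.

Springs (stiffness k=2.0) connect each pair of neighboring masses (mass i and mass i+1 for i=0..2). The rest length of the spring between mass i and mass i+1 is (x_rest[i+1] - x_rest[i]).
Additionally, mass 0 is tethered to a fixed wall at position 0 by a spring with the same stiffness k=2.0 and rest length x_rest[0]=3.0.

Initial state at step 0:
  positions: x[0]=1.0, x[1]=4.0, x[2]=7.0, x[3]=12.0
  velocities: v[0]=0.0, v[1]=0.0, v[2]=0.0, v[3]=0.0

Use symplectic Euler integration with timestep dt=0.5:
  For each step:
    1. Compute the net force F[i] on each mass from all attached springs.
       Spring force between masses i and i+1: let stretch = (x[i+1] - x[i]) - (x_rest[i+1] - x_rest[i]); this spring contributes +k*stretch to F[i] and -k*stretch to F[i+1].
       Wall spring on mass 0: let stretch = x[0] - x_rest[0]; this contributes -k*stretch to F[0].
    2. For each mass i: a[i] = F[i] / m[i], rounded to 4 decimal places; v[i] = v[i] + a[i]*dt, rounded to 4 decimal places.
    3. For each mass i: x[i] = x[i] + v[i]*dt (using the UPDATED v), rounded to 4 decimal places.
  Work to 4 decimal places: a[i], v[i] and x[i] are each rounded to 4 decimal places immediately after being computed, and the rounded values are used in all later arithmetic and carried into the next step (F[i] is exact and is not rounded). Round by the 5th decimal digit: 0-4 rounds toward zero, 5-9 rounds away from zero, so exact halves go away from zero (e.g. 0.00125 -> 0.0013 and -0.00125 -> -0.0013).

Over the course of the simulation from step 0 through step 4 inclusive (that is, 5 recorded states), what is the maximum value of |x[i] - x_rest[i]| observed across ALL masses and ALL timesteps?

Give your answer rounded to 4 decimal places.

Answer: 2.2500

Derivation:
Step 0: x=[1.0000 4.0000 7.0000 12.0000] v=[0.0000 0.0000 0.0000 0.0000]
Step 1: x=[2.0000 4.0000 8.0000 11.0000] v=[2.0000 0.0000 2.0000 -2.0000]
Step 2: x=[3.0000 5.0000 8.5000 10.0000] v=[2.0000 2.0000 1.0000 -2.0000]
Step 3: x=[3.5000 6.7500 8.0000 9.7500] v=[1.0000 3.5000 -1.0000 -0.5000]
Step 4: x=[3.8750 7.5000 7.7500 10.1250] v=[0.7500 1.5000 -0.5000 0.7500]
Max displacement = 2.2500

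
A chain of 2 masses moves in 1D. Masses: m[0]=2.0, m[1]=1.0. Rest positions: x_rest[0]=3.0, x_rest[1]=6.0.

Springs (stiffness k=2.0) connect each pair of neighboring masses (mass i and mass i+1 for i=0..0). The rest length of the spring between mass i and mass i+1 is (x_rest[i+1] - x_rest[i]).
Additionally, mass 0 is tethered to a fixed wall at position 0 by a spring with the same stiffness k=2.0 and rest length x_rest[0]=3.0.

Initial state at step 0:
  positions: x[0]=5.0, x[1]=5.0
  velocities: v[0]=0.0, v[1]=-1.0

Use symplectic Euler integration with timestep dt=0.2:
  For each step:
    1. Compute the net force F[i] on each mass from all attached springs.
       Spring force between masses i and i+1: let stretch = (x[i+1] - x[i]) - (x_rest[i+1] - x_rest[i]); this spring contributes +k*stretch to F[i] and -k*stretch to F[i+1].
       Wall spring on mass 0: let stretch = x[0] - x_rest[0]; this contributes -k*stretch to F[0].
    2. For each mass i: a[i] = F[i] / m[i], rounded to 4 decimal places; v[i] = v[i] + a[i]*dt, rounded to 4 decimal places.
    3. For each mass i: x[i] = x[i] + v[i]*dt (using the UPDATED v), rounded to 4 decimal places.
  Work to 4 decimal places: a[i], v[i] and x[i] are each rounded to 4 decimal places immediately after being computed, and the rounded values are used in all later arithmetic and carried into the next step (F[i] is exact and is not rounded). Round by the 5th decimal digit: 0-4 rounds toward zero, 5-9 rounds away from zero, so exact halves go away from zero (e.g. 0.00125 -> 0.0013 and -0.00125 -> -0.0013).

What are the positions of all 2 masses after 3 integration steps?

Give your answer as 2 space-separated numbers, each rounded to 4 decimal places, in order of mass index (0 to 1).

Step 0: x=[5.0000 5.0000] v=[0.0000 -1.0000]
Step 1: x=[4.8000 5.0400] v=[-1.0000 0.2000]
Step 2: x=[4.4176 5.3008] v=[-1.9120 1.3040]
Step 3: x=[3.8938 5.7309] v=[-2.6189 2.1507]

Answer: 3.8938 5.7309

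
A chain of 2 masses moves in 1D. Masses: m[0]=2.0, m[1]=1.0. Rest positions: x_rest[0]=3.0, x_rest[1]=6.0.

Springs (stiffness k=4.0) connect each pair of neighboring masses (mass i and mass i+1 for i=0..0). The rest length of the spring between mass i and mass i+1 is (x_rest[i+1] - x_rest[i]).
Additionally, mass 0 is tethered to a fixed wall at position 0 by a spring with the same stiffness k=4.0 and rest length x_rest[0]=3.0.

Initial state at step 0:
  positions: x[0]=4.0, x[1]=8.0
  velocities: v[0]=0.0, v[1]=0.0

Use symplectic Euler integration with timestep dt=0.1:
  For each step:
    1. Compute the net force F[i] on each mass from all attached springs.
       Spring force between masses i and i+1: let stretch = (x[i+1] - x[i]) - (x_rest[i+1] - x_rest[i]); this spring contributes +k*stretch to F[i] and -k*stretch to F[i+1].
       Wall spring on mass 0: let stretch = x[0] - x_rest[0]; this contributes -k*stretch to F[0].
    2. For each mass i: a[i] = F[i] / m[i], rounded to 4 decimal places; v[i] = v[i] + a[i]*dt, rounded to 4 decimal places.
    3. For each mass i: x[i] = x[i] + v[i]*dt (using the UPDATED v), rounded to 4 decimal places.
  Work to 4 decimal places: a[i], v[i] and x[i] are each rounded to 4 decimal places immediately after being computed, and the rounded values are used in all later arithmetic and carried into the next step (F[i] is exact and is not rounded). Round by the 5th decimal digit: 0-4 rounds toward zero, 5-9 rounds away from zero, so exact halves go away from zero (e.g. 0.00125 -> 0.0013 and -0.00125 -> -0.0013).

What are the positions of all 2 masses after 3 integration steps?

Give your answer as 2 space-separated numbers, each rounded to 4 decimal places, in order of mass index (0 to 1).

Step 0: x=[4.0000 8.0000] v=[0.0000 0.0000]
Step 1: x=[4.0000 7.9600] v=[0.0000 -0.4000]
Step 2: x=[3.9992 7.8816] v=[-0.0080 -0.7840]
Step 3: x=[3.9961 7.7679] v=[-0.0314 -1.1370]

Answer: 3.9961 7.7679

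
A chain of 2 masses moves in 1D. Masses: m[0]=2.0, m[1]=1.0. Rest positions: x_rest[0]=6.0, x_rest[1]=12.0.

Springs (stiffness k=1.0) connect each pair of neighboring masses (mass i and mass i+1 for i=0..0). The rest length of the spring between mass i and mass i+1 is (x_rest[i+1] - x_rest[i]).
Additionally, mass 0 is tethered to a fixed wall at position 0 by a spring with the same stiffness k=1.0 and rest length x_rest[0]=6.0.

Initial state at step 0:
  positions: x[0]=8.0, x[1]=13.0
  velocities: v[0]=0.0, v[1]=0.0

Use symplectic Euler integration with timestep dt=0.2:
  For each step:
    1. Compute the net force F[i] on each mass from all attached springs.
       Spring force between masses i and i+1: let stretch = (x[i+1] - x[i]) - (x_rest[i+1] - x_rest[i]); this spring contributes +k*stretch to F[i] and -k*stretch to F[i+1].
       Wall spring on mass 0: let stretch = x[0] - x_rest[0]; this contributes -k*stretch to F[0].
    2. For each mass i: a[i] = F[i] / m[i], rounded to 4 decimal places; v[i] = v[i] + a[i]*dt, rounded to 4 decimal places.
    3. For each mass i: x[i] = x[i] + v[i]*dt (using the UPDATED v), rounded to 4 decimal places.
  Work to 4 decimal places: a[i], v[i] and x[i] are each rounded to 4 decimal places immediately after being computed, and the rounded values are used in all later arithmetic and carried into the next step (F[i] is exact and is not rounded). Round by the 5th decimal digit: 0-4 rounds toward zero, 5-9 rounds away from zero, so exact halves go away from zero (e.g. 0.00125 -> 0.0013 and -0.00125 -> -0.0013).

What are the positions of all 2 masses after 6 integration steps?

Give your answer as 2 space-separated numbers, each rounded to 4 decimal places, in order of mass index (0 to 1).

Step 0: x=[8.0000 13.0000] v=[0.0000 0.0000]
Step 1: x=[7.9400 13.0400] v=[-0.3000 0.2000]
Step 2: x=[7.8232 13.1160] v=[-0.5840 0.3800]
Step 3: x=[7.6558 13.2203] v=[-0.8370 0.5214]
Step 4: x=[7.4466 13.3420] v=[-1.0461 0.6085]
Step 5: x=[7.2064 13.4679] v=[-1.2012 0.6294]
Step 6: x=[6.9473 13.5833] v=[-1.2957 0.5771]

Answer: 6.9473 13.5833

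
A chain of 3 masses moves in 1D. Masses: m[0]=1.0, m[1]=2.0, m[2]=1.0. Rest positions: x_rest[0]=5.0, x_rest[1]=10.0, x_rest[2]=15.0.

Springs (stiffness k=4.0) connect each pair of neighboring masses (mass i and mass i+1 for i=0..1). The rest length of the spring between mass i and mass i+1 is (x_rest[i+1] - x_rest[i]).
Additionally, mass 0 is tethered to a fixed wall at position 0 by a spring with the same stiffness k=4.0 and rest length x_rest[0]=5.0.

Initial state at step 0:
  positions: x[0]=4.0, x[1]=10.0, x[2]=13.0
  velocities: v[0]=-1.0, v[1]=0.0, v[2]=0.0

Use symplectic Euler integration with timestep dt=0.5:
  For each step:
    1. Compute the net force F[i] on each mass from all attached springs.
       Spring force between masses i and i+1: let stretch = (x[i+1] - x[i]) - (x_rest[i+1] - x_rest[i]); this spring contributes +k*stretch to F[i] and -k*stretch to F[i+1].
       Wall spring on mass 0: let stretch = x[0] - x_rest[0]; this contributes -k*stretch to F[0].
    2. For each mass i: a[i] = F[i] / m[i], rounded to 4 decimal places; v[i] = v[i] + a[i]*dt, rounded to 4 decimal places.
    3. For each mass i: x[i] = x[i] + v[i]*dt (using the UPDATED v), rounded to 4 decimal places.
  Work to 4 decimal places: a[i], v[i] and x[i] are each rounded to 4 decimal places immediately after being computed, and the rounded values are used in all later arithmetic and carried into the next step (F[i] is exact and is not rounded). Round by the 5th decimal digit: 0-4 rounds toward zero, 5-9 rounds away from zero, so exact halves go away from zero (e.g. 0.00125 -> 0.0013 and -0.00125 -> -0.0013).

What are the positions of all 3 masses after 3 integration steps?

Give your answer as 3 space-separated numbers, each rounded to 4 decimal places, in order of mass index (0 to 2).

Step 0: x=[4.0000 10.0000 13.0000] v=[-1.0000 0.0000 0.0000]
Step 1: x=[5.5000 8.5000 15.0000] v=[3.0000 -3.0000 4.0000]
Step 2: x=[4.5000 8.7500 15.5000] v=[-2.0000 0.5000 1.0000]
Step 3: x=[3.2500 10.2500 14.2500] v=[-2.5000 3.0000 -2.5000]

Answer: 3.2500 10.2500 14.2500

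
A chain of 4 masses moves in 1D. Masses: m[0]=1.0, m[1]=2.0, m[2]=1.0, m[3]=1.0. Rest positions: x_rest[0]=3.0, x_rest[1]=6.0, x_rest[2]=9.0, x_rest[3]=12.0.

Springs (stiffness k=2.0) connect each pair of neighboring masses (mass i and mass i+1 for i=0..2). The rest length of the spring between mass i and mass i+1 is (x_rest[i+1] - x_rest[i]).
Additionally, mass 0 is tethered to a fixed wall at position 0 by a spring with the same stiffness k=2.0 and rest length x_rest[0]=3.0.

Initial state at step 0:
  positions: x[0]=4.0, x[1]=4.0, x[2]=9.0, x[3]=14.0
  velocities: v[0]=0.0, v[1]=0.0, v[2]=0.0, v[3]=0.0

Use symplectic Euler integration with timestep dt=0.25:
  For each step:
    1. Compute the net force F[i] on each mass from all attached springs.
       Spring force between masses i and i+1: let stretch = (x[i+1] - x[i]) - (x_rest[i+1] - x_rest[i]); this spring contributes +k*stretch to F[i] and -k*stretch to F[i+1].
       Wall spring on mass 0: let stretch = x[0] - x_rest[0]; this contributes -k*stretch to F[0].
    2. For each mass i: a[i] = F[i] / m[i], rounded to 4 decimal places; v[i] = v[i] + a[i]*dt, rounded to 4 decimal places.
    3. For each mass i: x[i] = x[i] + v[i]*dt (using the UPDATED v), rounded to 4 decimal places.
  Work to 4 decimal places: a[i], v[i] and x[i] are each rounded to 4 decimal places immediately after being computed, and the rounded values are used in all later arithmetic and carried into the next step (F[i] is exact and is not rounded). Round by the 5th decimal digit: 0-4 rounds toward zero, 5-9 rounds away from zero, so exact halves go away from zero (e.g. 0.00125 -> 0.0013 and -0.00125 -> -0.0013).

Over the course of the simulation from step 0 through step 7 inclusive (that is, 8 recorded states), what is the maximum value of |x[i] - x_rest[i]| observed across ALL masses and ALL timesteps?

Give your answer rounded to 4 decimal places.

Step 0: x=[4.0000 4.0000 9.0000 14.0000] v=[0.0000 0.0000 0.0000 0.0000]
Step 1: x=[3.5000 4.3125 9.0000 13.7500] v=[-2.0000 1.2500 0.0000 -1.0000]
Step 2: x=[2.6641 4.8672 9.0078 13.2813] v=[-3.3438 2.2188 0.0313 -1.8750]
Step 3: x=[1.7705 5.5430 9.0323 12.6534] v=[-3.5743 2.7032 0.0978 -2.5118]
Step 4: x=[1.1272 6.2011 9.0732 11.9478] v=[-2.5733 2.6324 0.1637 -2.8224]
Step 5: x=[0.9772 6.7216 9.1145 11.2579] v=[-0.6000 2.0820 0.1650 -2.7597]
Step 6: x=[1.4231 7.0326 9.1246 10.6751] v=[1.7836 1.2441 0.0403 -2.3314]
Step 7: x=[2.3923 7.1238 9.0670 10.2734] v=[3.8768 0.3647 -0.2305 -1.6067]
Max displacement = 2.0228

Answer: 2.0228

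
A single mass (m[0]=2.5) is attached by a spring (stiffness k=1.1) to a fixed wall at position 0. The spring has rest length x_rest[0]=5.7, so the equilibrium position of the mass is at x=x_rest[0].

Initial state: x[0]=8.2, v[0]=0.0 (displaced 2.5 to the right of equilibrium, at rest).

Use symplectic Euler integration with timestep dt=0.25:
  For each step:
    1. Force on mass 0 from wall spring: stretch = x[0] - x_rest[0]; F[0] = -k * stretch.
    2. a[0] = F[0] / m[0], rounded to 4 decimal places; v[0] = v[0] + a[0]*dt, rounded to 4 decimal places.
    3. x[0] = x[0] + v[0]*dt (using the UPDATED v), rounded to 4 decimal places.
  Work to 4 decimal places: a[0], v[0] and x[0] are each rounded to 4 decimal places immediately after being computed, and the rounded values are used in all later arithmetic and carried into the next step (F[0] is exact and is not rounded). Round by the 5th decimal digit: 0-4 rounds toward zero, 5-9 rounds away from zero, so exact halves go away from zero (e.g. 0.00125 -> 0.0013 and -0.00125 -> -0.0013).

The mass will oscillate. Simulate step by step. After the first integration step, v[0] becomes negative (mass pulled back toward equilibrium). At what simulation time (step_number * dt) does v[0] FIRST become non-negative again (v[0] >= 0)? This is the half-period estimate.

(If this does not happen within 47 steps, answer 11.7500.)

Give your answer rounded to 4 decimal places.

Step 0: x=[8.2000] v=[0.0000]
Step 1: x=[8.1313] v=[-0.2750]
Step 2: x=[7.9957] v=[-0.5425]
Step 3: x=[7.7970] v=[-0.7950]
Step 4: x=[7.5406] v=[-1.0257]
Step 5: x=[7.2336] v=[-1.2282]
Step 6: x=[6.8844] v=[-1.3969]
Step 7: x=[6.5026] v=[-1.5272]
Step 8: x=[6.0987] v=[-1.6155]
Step 9: x=[5.6839] v=[-1.6594]
Step 10: x=[5.2695] v=[-1.6576]
Step 11: x=[4.8669] v=[-1.6103]
Step 12: x=[4.4872] v=[-1.5187]
Step 13: x=[4.1409] v=[-1.3853]
Step 14: x=[3.8375] v=[-1.2138]
Step 15: x=[3.5853] v=[-1.0089]
Step 16: x=[3.3912] v=[-0.7763]
Step 17: x=[3.2606] v=[-0.5223]
Step 18: x=[3.1971] v=[-0.2540]
Step 19: x=[3.2024] v=[0.0213]
First v>=0 after going negative at step 19, time=4.7500

Answer: 4.7500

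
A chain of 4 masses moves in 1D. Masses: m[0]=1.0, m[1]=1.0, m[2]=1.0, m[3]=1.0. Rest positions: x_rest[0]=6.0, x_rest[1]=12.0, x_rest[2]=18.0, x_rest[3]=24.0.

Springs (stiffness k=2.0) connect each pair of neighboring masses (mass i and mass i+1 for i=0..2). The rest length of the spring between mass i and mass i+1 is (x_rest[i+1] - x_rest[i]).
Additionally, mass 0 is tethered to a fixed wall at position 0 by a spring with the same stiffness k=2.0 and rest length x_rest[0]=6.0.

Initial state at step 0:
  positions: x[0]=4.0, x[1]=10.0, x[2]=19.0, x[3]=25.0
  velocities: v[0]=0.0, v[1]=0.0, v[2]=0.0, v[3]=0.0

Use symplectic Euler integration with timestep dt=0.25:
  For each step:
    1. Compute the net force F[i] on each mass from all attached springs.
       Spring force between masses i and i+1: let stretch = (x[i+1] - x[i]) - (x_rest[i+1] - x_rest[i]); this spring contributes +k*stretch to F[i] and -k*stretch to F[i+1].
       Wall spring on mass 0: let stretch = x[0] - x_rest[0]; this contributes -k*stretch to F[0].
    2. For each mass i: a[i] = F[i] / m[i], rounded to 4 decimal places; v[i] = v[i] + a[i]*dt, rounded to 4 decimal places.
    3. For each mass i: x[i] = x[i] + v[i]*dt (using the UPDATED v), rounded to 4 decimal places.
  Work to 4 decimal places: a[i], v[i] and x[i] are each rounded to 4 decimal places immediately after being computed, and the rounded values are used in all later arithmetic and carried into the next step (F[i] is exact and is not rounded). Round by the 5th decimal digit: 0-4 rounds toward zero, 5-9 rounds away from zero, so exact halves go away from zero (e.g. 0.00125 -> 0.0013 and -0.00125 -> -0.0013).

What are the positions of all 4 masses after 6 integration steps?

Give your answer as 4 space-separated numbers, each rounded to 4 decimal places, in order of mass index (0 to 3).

Answer: 7.6423 13.0711 17.2679 23.2900

Derivation:
Step 0: x=[4.0000 10.0000 19.0000 25.0000] v=[0.0000 0.0000 0.0000 0.0000]
Step 1: x=[4.2500 10.3750 18.6250 25.0000] v=[1.0000 1.5000 -1.5000 0.0000]
Step 2: x=[4.7344 11.0156 18.0156 24.9531] v=[1.9375 2.5625 -2.4375 -0.1875]
Step 3: x=[5.4121 11.7461 17.3984 24.7890] v=[2.7109 2.9219 -2.4688 -0.6563]
Step 4: x=[6.2051 12.3914 16.9985 24.4511] v=[3.1719 2.5811 -1.5997 -1.3516]
Step 5: x=[6.9957 12.8393 16.9543 23.9316] v=[3.1625 1.7915 -0.1770 -2.0779]
Step 6: x=[7.6423 13.0711 17.2679 23.2900] v=[2.5865 0.9272 1.2542 -2.5666]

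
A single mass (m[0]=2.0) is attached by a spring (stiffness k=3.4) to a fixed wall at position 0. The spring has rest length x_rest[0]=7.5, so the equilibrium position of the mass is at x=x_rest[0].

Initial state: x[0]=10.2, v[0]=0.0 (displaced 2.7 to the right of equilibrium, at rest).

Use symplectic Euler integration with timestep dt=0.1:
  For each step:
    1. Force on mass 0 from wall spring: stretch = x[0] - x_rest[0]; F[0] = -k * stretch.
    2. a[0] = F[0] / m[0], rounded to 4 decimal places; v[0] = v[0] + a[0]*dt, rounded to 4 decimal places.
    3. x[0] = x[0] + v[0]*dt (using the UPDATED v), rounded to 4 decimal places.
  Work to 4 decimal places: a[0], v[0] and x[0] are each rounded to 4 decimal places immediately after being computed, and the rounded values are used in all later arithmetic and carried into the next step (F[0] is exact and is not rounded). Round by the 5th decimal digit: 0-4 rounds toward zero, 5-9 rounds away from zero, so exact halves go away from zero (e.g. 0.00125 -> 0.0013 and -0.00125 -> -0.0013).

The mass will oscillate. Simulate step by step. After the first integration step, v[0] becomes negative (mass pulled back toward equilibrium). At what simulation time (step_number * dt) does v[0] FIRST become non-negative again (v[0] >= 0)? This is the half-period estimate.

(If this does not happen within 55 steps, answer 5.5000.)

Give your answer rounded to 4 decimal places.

Answer: 2.5000

Derivation:
Step 0: x=[10.2000] v=[0.0000]
Step 1: x=[10.1541] v=[-0.4590]
Step 2: x=[10.0631] v=[-0.9102]
Step 3: x=[9.9285] v=[-1.3459]
Step 4: x=[9.7526] v=[-1.7588]
Step 5: x=[9.5384] v=[-2.1417]
Step 6: x=[9.2896] v=[-2.4882]
Step 7: x=[9.0104] v=[-2.7924]
Step 8: x=[8.7055] v=[-3.0492]
Step 9: x=[8.3801] v=[-3.2541]
Step 10: x=[8.0397] v=[-3.4037]
Step 11: x=[7.6902] v=[-3.4955]
Step 12: x=[7.3374] v=[-3.5278]
Step 13: x=[6.9874] v=[-3.5002]
Step 14: x=[6.6461] v=[-3.4131]
Step 15: x=[6.3193] v=[-3.2679]
Step 16: x=[6.0126] v=[-3.0672]
Step 17: x=[5.7312] v=[-2.8143]
Step 18: x=[5.4798] v=[-2.5136]
Step 19: x=[5.2628] v=[-2.1702]
Step 20: x=[5.0838] v=[-1.7899]
Step 21: x=[4.9459] v=[-1.3792]
Step 22: x=[4.8514] v=[-0.9450]
Step 23: x=[4.8019] v=[-0.4947]
Step 24: x=[4.7983] v=[-0.0360]
Step 25: x=[4.8406] v=[0.4233]
First v>=0 after going negative at step 25, time=2.5000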